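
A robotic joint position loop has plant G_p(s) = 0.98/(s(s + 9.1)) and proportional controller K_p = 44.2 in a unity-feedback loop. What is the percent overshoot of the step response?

Closed-loop characteristic equation: s² + 9.1s + 43.32 = 0, so ω_n = 6.581 rad/s and ζ = 9.1/(2·6.581) = 0.6913.
%OS = 100·exp(−πζ/√(1−ζ²)) = 100·exp(−π·0.6913/√0.5221) = 4.95%.

4.95%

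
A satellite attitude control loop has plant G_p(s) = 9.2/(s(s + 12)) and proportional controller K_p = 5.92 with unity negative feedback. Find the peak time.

T_p = 0.731 s

From 1 + K_pG_p(s) = 0: s² + 12s + 54.46 = 0 ⇒ ω_n = 7.38, ζ = 0.813.
Damped frequency ω_d = ω_n√(1−ζ²) = 4.297 rad/s, so peak time T_p = π/ω_d = 0.731 s.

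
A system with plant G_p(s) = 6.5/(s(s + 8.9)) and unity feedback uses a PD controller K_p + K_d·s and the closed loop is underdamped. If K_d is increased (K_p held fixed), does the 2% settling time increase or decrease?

Characteristic equation s² + (8.9 + 6.5K_d)s + 6.5K_p = 0: raising K_d increases ζω_n = (8.9+6.5K_d)/2 while the loop stays underdamped, so T_s ≈ 4/(ζω_n) decreases.

decrease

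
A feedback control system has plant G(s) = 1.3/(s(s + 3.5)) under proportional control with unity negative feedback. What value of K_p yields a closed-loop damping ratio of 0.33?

Closed-loop characteristic equation: s² + 3.5s + K_p·1.3 = 0.
So ω_n = √(1.3K_p) and 2ζω_n = 3.5, giving ζ = 3.5/(2√(1.3K_p)).
Setting ζ = 0.33: √(1.3K_p) = 3.5/(2·0.33) = 5.303, so K_p = 28.12/1.3 = 21.6.

K_p = 21.6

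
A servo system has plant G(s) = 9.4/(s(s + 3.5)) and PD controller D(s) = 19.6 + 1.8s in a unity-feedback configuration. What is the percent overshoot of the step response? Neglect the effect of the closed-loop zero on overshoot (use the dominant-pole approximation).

2.77%

Forward path: (19.6 + 1.8s)·9.4/(s(s+3.5)). The closed-loop characteristic equation is s² + (3.5 + 9.4·1.8)s + 9.4·19.6 = 0.
That is s² + 20.42s + 184.2 = 0, so ω_n = 13.57 rad/s and ζ = 20.42/(2·13.57) = 0.7522.
%OS = 100·exp(−πζ/√(1−ζ²)) = 2.77%.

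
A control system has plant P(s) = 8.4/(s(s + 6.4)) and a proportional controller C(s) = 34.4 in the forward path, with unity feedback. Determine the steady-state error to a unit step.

0

The open loop C(s)P(s) has a pole at the origin (type 1), so the static position error constant is infinite and e_ss = 1/(1+∞) = 0.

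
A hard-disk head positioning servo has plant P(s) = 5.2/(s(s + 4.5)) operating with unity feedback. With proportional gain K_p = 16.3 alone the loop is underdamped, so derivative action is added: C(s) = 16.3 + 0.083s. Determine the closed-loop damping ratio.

ζ = 0.268

Forward path: (16.3 + 0.083s)·5.2/(s(s+4.5)). The closed-loop characteristic equation is s² + (4.5 + 5.2·0.083)s + 5.2·16.3 = 0.
That is s² + 4.932s + 84.76 = 0, so ω_n = 9.207 rad/s and ζ = 4.932/(2·9.207) = 0.2678.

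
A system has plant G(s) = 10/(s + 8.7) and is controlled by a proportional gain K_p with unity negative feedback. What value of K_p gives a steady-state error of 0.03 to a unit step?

K_p = 28.1

The loop is type 0, so e_ss(step) = 1/(1 + K_pos) with K_pos = K_p·G(0).
G(0) = 1.149. Require 1/(1 + K_p·1.149) = 0.03, so 1 + 1.149·K_p = 33.33.
K_p = (33.33 − 1)/1.149 = 28.1.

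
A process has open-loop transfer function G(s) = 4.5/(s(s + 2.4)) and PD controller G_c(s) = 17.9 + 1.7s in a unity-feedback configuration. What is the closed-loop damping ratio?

ζ = 0.56

Forward path: (17.9 + 1.7s)·4.5/(s(s+2.4)). The closed-loop characteristic equation is s² + (2.4 + 4.5·1.7)s + 4.5·17.9 = 0.
That is s² + 10.05s + 80.55 = 0, so ω_n = 8.975 rad/s and ζ = 10.05/(2·8.975) = 0.5599.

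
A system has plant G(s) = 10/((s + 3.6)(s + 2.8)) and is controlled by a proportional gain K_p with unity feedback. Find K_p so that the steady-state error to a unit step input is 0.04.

K_p = 24.2

The loop is type 0, so e_ss(step) = 1/(1 + K_pos) with K_pos = K_p·G(0).
G(0) = 0.9921. Require 1/(1 + K_p·0.9921) = 0.04, so 1 + 0.9921·K_p = 25.
K_p = (25 − 1)/0.9921 = 24.2.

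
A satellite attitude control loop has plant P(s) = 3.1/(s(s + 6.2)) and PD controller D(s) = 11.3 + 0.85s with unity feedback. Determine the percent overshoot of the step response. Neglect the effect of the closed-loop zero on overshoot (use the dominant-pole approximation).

2.95%

Forward path: (11.3 + 0.85s)·3.1/(s(s+6.2)). The closed-loop characteristic equation is s² + (6.2 + 3.1·0.85)s + 3.1·11.3 = 0.
That is s² + 8.835s + 35.03 = 0, so ω_n = 5.919 rad/s and ζ = 8.835/(2·5.919) = 0.7464.
%OS = 100·exp(−πζ/√(1−ζ²)) = 2.95%.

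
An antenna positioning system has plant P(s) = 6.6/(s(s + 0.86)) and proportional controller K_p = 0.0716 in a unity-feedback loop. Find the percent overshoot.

The closed-loop denominator s² + 0.86s + 0.4726 gives ω_n = √0.4726 = 0.6874 and ζ = 0.86/(2ω_n) = 0.6255.
%OS = 100·exp(−πζ/√(1−ζ²)) = 100·exp(−π·0.6255/√0.6087) = 8.06%.

8.06%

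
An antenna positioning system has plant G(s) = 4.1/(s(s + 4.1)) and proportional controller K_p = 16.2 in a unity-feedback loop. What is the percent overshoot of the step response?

Closed-loop characteristic equation: s² + 4.1s + 66.42 = 0, so ω_n = 8.15 rad/s and ζ = 4.1/(2·8.15) = 0.2515.
%OS = 100·exp(−πζ/√(1−ζ²)) = 100·exp(−π·0.2515/√0.9367) = 44.2%.

44.2%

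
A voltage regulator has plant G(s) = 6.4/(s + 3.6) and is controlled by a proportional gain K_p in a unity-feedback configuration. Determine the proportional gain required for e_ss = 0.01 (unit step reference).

Steady-state error for a unit step on this type-0 loop is 1/(1 + K_p·G(0)).
G(0) = 1.778. Require 1/(1 + K_p·1.778) = 0.01, so 1 + 1.778·K_p = 100.
K_p = (100 − 1)/1.778 = 55.7.

K_p = 55.7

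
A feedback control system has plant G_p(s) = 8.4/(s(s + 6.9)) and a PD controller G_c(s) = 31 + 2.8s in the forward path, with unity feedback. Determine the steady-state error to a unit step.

The open loop G_c(s)G_p(s) has a pole at the origin (type 1), so the static position error constant is infinite and e_ss = 1/(1+∞) = 0.

0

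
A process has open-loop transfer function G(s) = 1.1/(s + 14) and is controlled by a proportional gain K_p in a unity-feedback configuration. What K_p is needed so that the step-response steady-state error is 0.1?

K_p = 115

The loop is type 0, so e_ss(step) = 1/(1 + K_pos) with K_pos = K_p·G(0).
G(0) = 0.07857. Require 1/(1 + K_p·0.07857) = 0.1, so 1 + 0.07857·K_p = 10.
K_p = (10 − 1)/0.07857 = 115.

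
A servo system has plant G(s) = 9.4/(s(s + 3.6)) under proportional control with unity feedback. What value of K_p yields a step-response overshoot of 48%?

K_p = 6.66

From %OS = 100·exp(−πζ/√(1−ζ²)) = 48%, ζ = −ln(0.48)/√(π²+ln²(0.48)) = 0.2275.
Characteristic equation s² + 3.6s + 9.4K_p = 0 gives ζ = 3.6/(2√(9.4K_p)).
Setting ζ = 0.2275: √(9.4K_p) = 3.6/(2·0.2275) = 7.912, so K_p = 62.6/9.4 = 6.66.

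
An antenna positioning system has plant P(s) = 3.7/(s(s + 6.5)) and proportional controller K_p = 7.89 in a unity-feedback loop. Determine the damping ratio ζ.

ζ = 0.602

With unity feedback the closed-loop characteristic equation is s² + 6.5s + 7.89·3.7 = s² + 6.5s + 29.19 = 0.
Matching s² + 2ζω_n s + ω_n²: ω_n = √29.19 = 5.403 rad/s and 2ζω_n = 6.5, so ζ = 6.5/(2·5.403) = 0.602.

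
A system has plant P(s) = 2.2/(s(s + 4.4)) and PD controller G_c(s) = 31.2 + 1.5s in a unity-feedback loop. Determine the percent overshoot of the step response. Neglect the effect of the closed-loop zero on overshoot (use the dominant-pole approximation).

Forward path: (31.2 + 1.5s)·2.2/(s(s+4.4)). The closed-loop characteristic equation is s² + (4.4 + 2.2·1.5)s + 2.2·31.2 = 0.
That is s² + 7.7s + 68.64 = 0, so ω_n = 8.285 rad/s and ζ = 7.7/(2·8.285) = 0.4647.
%OS = 100·exp(−πζ/√(1−ζ²)) = 19.2%.

19.2%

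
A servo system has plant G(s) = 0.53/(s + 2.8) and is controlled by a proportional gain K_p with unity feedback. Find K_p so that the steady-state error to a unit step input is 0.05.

K_p = 100

The loop is type 0, so e_ss(step) = 1/(1 + K_pos) with K_pos = K_p·G(0).
G(0) = 0.1893. Require 1/(1 + K_p·0.1893) = 0.05, so 1 + 0.1893·K_p = 20.
K_p = (20 − 1)/0.1893 = 100.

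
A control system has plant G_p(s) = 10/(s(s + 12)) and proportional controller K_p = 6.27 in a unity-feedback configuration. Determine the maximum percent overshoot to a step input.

2.6%

Closed-loop characteristic equation: s² + 12s + 62.7 = 0, so ω_n = 7.918 rad/s and ζ = 12/(2·7.918) = 0.7577.
%OS = 100·exp(−πζ/√(1−ζ²)) = 100·exp(−π·0.7577/√0.4258) = 2.6%.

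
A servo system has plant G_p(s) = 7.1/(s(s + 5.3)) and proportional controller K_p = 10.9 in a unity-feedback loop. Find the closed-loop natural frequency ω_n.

ω_n = 8.8 rad/s

With unity feedback the closed-loop characteristic equation is s² + 5.3s + 10.9·7.1 = s² + 5.3s + 77.39 = 0.
Matching s² + 2ζω_n s + ω_n²: ω_n = √77.39 = 8.797 rad/s and 2ζω_n = 5.3, so ζ = 5.3/(2·8.797) = 0.301.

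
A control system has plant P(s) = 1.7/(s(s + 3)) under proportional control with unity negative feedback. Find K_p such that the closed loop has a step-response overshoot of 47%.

From %OS = 100·exp(−πζ/√(1−ζ²)) = 47%, ζ = −ln(0.47)/√(π²+ln²(0.47)) = 0.2337.
Characteristic equation s² + 3s + 1.7K_p = 0 gives ζ = 3/(2√(1.7K_p)).
Setting ζ = 0.2337: √(1.7K_p) = 3/(2·0.2337) = 6.419, so K_p = 41.2/1.7 = 24.2.

K_p = 24.2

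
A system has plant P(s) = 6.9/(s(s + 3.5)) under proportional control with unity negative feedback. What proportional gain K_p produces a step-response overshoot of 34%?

From %OS = 100·exp(−πζ/√(1−ζ²)) = 34%, ζ = −ln(0.34)/√(π²+ln²(0.34)) = 0.3248.
Characteristic equation s² + 3.5s + 6.9K_p = 0 gives ζ = 3.5/(2√(6.9K_p)).
Setting ζ = 0.3248: √(6.9K_p) = 3.5/(2·0.3248) = 5.388, so K_p = 29.03/6.9 = 4.21.

K_p = 4.21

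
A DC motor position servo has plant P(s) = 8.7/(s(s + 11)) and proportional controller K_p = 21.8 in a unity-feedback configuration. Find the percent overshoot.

From 1 + K_pP(s) = 0: s² + 11s + 189.7 = 0 ⇒ ω_n = 13.77, ζ = 0.3994.
%OS = 100·exp(−πζ/√(1−ζ²)) = 100·exp(−π·0.3994/√0.8405) = 25.4%.

25.4%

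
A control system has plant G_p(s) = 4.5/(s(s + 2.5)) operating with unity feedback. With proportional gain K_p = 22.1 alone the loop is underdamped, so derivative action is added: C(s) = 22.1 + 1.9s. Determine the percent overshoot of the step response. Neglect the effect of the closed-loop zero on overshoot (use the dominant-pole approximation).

12.4%

Forward path: (22.1 + 1.9s)·4.5/(s(s+2.5)). The closed-loop characteristic equation is s² + (2.5 + 4.5·1.9)s + 4.5·22.1 = 0.
That is s² + 11.05s + 99.45 = 0, so ω_n = 9.972 rad/s and ζ = 11.05/(2·9.972) = 0.554.
%OS = 100·exp(−πζ/√(1−ζ²)) = 12.4%.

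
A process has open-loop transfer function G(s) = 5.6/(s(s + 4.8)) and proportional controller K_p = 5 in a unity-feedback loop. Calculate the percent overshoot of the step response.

The closed-loop denominator s² + 4.8s + 28 gives ω_n = √28 = 5.292 and ζ = 4.8/(2ω_n) = 0.4536.
%OS = 100·exp(−πζ/√(1−ζ²)) = 100·exp(−π·0.4536/√0.7943) = 20.2%.

20.2%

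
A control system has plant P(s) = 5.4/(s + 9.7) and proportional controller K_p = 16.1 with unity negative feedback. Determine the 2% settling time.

Closed-loop transfer function: T(s) = K_p·P(s)/(1 + K_p·P(s)) = 86.94/(s + 9.7 + 86.94) = 86.94/(s + 96.64).
Time constant τ = 1/96.64 = 0.01035 s, so the 2% settling time is about 4τ = 0.0414 s.

T_s ≈ 0.0414 s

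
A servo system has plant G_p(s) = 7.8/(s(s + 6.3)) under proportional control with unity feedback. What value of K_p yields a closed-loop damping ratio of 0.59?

K_p = 3.65

Closed-loop characteristic equation: s² + 6.3s + K_p·7.8 = 0.
So ω_n = √(7.8K_p) and 2ζω_n = 6.3, giving ζ = 6.3/(2√(7.8K_p)).
Setting ζ = 0.59: √(7.8K_p) = 6.3/(2·0.59) = 5.339, so K_p = 28.5/7.8 = 3.65.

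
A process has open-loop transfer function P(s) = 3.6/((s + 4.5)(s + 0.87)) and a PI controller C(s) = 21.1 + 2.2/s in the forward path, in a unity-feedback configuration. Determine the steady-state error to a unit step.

The open loop C(s)P(s) has a pole at the origin (type 1), so the static position error constant is infinite and e_ss = 1/(1+∞) = 0.

0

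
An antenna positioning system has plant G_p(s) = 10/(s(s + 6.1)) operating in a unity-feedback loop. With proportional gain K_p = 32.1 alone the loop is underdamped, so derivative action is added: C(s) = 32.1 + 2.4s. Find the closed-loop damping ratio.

ζ = 0.84

Forward path: (32.1 + 2.4s)·10/(s(s+6.1)). The closed-loop characteristic equation is s² + (6.1 + 10·2.4)s + 10·32.1 = 0.
That is s² + 30.1s + 321 = 0, so ω_n = 17.92 rad/s and ζ = 30.1/(2·17.92) = 0.84.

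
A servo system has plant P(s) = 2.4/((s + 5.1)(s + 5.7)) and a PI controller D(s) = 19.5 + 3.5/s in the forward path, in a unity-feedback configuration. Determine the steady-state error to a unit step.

The open loop D(s)P(s) has a pole at the origin (type 1), so the static position error constant is infinite and e_ss = 1/(1+∞) = 0.

0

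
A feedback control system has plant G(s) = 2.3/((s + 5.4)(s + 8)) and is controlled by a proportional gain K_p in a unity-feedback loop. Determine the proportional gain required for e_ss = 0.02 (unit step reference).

K_p = 920

The loop is type 0, so e_ss(step) = 1/(1 + K_pos) with K_pos = K_p·G(0).
G(0) = 0.05324. Require 1/(1 + K_p·0.05324) = 0.02, so 1 + 0.05324·K_p = 50.
K_p = (50 − 1)/0.05324 = 920.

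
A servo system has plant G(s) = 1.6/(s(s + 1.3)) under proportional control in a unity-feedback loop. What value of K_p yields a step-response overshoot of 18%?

From %OS = 100·exp(−πζ/√(1−ζ²)) = 18%, ζ = −ln(0.18)/√(π²+ln²(0.18)) = 0.4791.
Characteristic equation s² + 1.3s + 1.6K_p = 0 gives ζ = 1.3/(2√(1.6K_p)).
Setting ζ = 0.4791: √(1.6K_p) = 1.3/(2·0.4791) = 1.357, so K_p = 1.841/1.6 = 1.15.

K_p = 1.15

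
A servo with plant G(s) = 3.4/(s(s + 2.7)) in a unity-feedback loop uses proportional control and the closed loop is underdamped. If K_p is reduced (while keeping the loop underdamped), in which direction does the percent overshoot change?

decrease

ζ = 2.7/(2√(3.4K_p)) rises as K_p falls; higher damping means less overshoot.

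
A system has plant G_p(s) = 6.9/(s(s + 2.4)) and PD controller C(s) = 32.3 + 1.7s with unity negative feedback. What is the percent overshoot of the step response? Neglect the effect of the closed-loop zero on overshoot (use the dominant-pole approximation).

Forward path: (32.3 + 1.7s)·6.9/(s(s+2.4)). The closed-loop characteristic equation is s² + (2.4 + 6.9·1.7)s + 6.9·32.3 = 0.
That is s² + 14.13s + 222.9 = 0, so ω_n = 14.93 rad/s and ζ = 14.13/(2·14.93) = 0.4732.
%OS = 100·exp(−πζ/√(1−ζ²)) = 18.5%.

18.5%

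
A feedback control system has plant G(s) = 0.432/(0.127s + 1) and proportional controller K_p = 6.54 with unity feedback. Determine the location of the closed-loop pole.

Closed loop: T(s) = K_p·G/(1+K_p·G) = 2.825/(0.127s + 1 + 2.825), with pole at s = −(1 + 2.825)/0.127 = −30.12.

s = -30.12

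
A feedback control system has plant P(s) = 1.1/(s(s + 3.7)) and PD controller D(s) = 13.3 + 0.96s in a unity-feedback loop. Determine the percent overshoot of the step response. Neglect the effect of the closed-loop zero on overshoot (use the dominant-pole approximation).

Forward path: (13.3 + 0.96s)·1.1/(s(s+3.7)). The closed-loop characteristic equation is s² + (3.7 + 1.1·0.96)s + 1.1·13.3 = 0.
That is s² + 4.756s + 14.63 = 0, so ω_n = 3.825 rad/s and ζ = 4.756/(2·3.825) = 0.6217.
%OS = 100·exp(−πζ/√(1−ζ²)) = 8.26%.

8.26%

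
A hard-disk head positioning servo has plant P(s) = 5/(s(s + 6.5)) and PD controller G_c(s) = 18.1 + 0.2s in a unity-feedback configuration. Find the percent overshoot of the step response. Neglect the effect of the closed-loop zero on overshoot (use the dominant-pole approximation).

26%

Forward path: (18.1 + 0.2s)·5/(s(s+6.5)). The closed-loop characteristic equation is s² + (6.5 + 5·0.2)s + 5·18.1 = 0.
That is s² + 7.5s + 90.5 = 0, so ω_n = 9.513 rad/s and ζ = 7.5/(2·9.513) = 0.3942.
%OS = 100·exp(−πζ/√(1−ζ²)) = 26%.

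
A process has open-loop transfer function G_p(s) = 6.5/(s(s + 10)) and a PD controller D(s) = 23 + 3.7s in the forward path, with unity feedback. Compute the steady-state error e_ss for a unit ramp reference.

0.0669

The loop has one pole at the origin (type 1). Velocity error constant K_v = lim_{s→0} s·D(s)G_p(s) = 23·6.5/10 = 14.95.
Steady-state error to a unit ramp: e_ss = 1/K_v = 0.0669.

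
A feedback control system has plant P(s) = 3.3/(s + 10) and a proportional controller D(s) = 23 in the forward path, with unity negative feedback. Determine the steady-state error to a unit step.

The loop is type 0. Static position error constant K_pos = D(0)·P(0) = 23·0.33 = 7.59.
Steady-state error to a unit step: e_ss = 1/(1+K_pos) = 1/8.59 = 0.116.

0.116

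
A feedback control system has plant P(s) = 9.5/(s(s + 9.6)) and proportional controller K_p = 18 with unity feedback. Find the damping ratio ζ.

ζ = 0.367

With unity feedback the closed-loop characteristic equation is s² + 9.6s + 18·9.5 = s² + 9.6s + 171 = 0.
Matching s² + 2ζω_n s + ω_n²: ω_n = √171 = 13.08 rad/s and 2ζω_n = 9.6, so ζ = 9.6/(2·13.08) = 0.367.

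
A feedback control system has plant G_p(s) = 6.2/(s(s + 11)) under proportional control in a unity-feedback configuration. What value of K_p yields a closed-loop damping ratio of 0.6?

Closed-loop characteristic equation: s² + 11s + K_p·6.2 = 0.
So ω_n = √(6.2K_p) and 2ζω_n = 11, giving ζ = 11/(2√(6.2K_p)).
Setting ζ = 0.6: √(6.2K_p) = 11/(2·0.6) = 9.167, so K_p = 84.03/6.2 = 13.6.

K_p = 13.6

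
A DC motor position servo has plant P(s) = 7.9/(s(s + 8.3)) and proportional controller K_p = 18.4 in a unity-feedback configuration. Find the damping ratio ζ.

1 + K_p·P(s) = 0 gives s² + 8.3s + 145.4 = 0.
Matching s² + 2ζω_n s + ω_n²: ω_n = √145.4 = 12.06 rad/s and 2ζω_n = 8.3, so ζ = 8.3/(2·12.06) = 0.344.

ζ = 0.344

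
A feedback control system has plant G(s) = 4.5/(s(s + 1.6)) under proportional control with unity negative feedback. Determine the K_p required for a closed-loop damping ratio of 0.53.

K_p = 0.506

Closed-loop characteristic equation: s² + 1.6s + K_p·4.5 = 0.
So ω_n = √(4.5K_p) and 2ζω_n = 1.6, giving ζ = 1.6/(2√(4.5K_p)).
Setting ζ = 0.53: √(4.5K_p) = 1.6/(2·0.53) = 1.509, so K_p = 2.278/4.5 = 0.506.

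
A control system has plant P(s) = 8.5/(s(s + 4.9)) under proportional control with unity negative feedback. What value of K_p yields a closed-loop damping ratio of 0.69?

Closed-loop characteristic equation: s² + 4.9s + K_p·8.5 = 0.
So ω_n = √(8.5K_p) and 2ζω_n = 4.9, giving ζ = 4.9/(2√(8.5K_p)).
Setting ζ = 0.69: √(8.5K_p) = 4.9/(2·0.69) = 3.551, so K_p = 12.61/8.5 = 1.48.

K_p = 1.48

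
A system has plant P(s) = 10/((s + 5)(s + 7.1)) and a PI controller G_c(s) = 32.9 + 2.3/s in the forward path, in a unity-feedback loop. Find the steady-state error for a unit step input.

The open loop G_c(s)P(s) has a pole at the origin (type 1), so the static position error constant is infinite and e_ss = 1/(1+∞) = 0.

0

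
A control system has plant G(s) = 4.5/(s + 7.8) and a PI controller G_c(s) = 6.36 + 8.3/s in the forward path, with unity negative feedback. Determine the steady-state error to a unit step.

0

The open loop G_c(s)G(s) has a pole at the origin (type 1), so the static position error constant is infinite and e_ss = 1/(1+∞) = 0.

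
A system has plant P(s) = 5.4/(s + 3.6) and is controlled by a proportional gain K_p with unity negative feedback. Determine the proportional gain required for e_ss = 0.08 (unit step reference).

K_p = 7.67

For a type-0 loop with proportional control, e_ss = 1/(1 + K_p·P(0)).
P(0) = 1.5. Require 1/(1 + K_p·1.5) = 0.08, so 1 + 1.5·K_p = 12.5.
K_p = (12.5 − 1)/1.5 = 7.67.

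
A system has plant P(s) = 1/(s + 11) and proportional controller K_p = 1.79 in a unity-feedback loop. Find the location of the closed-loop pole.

s = -12.79

Closed-loop transfer function: T(s) = K_p·P(s)/(1 + K_p·P(s)) = 1.79/(s + 11 + 1.79) = 1.79/(s + 12.79).
The closed-loop pole is at s = −12.79.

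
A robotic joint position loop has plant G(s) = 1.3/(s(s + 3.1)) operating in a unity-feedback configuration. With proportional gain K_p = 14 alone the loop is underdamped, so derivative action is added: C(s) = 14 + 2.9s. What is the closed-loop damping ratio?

Forward path: (14 + 2.9s)·1.3/(s(s+3.1)). The closed-loop characteristic equation is s² + (3.1 + 1.3·2.9)s + 1.3·14 = 0.
That is s² + 6.87s + 18.2 = 0, so ω_n = 4.266 rad/s and ζ = 6.87/(2·4.266) = 0.8052.

ζ = 0.805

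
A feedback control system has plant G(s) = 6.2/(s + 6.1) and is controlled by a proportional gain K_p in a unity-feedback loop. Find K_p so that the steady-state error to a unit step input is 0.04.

K_p = 23.6

For a type-0 loop with proportional control, e_ss = 1/(1 + K_p·G(0)).
G(0) = 1.016. Require 1/(1 + K_p·1.016) = 0.04, so 1 + 1.016·K_p = 25.
K_p = (25 − 1)/1.016 = 23.6.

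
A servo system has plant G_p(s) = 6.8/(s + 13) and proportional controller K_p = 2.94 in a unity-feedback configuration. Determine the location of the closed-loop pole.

s = -32.99

Closed-loop transfer function: T(s) = K_p·G_p(s)/(1 + K_p·G_p(s)) = 19.99/(s + 13 + 19.99) = 19.99/(s + 32.99).
The closed-loop pole is at s = −32.99.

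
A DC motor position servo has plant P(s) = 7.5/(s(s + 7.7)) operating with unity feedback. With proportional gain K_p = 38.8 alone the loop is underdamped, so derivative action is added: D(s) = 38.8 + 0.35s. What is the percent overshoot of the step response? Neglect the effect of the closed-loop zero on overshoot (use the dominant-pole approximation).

36.9%

Forward path: (38.8 + 0.35s)·7.5/(s(s+7.7)). The closed-loop characteristic equation is s² + (7.7 + 7.5·0.35)s + 7.5·38.8 = 0.
That is s² + 10.32s + 291 = 0, so ω_n = 17.06 rad/s and ζ = 10.32/(2·17.06) = 0.3026.
%OS = 100·exp(−πζ/√(1−ζ²)) = 36.9%.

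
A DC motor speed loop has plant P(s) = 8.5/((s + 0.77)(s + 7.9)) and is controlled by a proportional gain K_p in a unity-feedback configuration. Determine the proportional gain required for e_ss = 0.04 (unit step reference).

K_p = 17.2

For a type-0 loop with proportional control, e_ss = 1/(1 + K_p·P(0)).
P(0) = 1.397. Require 1/(1 + K_p·1.397) = 0.04, so 1 + 1.397·K_p = 25.
K_p = (25 − 1)/1.397 = 17.2.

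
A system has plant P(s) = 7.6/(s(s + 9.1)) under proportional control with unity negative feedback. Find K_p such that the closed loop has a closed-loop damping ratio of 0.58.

K_p = 8.1

Closed-loop characteristic equation: s² + 9.1s + K_p·7.6 = 0.
So ω_n = √(7.6K_p) and 2ζω_n = 9.1, giving ζ = 9.1/(2√(7.6K_p)).
Setting ζ = 0.58: √(7.6K_p) = 9.1/(2·0.58) = 7.845, so K_p = 61.54/7.6 = 8.1.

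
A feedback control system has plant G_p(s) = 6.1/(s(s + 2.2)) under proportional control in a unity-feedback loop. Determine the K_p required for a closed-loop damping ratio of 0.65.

K_p = 0.469

Closed-loop characteristic equation: s² + 2.2s + K_p·6.1 = 0.
So ω_n = √(6.1K_p) and 2ζω_n = 2.2, giving ζ = 2.2/(2√(6.1K_p)).
Setting ζ = 0.65: √(6.1K_p) = 2.2/(2·0.65) = 1.692, so K_p = 2.864/6.1 = 0.469.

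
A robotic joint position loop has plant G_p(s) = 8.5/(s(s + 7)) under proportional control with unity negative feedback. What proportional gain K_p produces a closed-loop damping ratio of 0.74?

K_p = 2.63

Closed-loop characteristic equation: s² + 7s + K_p·8.5 = 0.
So ω_n = √(8.5K_p) and 2ζω_n = 7, giving ζ = 7/(2√(8.5K_p)).
Setting ζ = 0.74: √(8.5K_p) = 7/(2·0.74) = 4.73, so K_p = 22.37/8.5 = 2.63.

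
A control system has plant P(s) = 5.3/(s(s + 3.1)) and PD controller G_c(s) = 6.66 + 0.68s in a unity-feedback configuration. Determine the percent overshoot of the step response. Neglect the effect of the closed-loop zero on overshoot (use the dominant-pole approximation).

11.7%

Forward path: (6.66 + 0.68s)·5.3/(s(s+3.1)). The closed-loop characteristic equation is s² + (3.1 + 5.3·0.68)s + 5.3·6.66 = 0.
That is s² + 6.704s + 35.3 = 0, so ω_n = 5.941 rad/s and ζ = 6.704/(2·5.941) = 0.5642.
%OS = 100·exp(−πζ/√(1−ζ²)) = 11.7%.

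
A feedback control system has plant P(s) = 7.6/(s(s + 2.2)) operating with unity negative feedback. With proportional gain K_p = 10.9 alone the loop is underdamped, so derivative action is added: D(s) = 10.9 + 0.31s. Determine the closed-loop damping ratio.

Forward path: (10.9 + 0.31s)·7.6/(s(s+2.2)). The closed-loop characteristic equation is s² + (2.2 + 7.6·0.31)s + 7.6·10.9 = 0.
That is s² + 4.556s + 82.84 = 0, so ω_n = 9.102 rad/s and ζ = 4.556/(2·9.102) = 0.2503.

ζ = 0.25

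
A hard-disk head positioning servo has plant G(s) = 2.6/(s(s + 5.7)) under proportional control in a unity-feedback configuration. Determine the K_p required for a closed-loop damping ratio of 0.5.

K_p = 12.5

Closed-loop characteristic equation: s² + 5.7s + K_p·2.6 = 0.
So ω_n = √(2.6K_p) and 2ζω_n = 5.7, giving ζ = 5.7/(2√(2.6K_p)).
Setting ζ = 0.5: √(2.6K_p) = 5.7/(2·0.5) = 5.7, so K_p = 32.49/2.6 = 12.5.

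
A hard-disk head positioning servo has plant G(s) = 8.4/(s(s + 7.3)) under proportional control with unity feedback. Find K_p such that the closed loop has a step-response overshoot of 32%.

From %OS = 100·exp(−πζ/√(1−ζ²)) = 32%, ζ = −ln(0.32)/√(π²+ln²(0.32)) = 0.341.
Characteristic equation s² + 7.3s + 8.4K_p = 0 gives ζ = 7.3/(2√(8.4K_p)).
Setting ζ = 0.341: √(8.4K_p) = 7.3/(2·0.341) = 10.71, so K_p = 114.6/8.4 = 13.6.

K_p = 13.6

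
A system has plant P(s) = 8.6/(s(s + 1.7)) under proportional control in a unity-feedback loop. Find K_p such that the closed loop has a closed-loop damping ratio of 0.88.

Closed-loop characteristic equation: s² + 1.7s + K_p·8.6 = 0.
So ω_n = √(8.6K_p) and 2ζω_n = 1.7, giving ζ = 1.7/(2√(8.6K_p)).
Setting ζ = 0.88: √(8.6K_p) = 1.7/(2·0.88) = 0.9659, so K_p = 0.933/8.6 = 0.108.

K_p = 0.108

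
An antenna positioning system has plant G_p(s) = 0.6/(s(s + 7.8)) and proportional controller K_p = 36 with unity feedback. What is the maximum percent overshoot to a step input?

The closed-loop denominator s² + 7.8s + 21.6 gives ω_n = √21.6 = 4.648 and ζ = 7.8/(2ω_n) = 0.8391.
%OS = 100·exp(−πζ/√(1−ζ²)) = 100·exp(−π·0.8391/√0.2958) = 0.785%.

0.785%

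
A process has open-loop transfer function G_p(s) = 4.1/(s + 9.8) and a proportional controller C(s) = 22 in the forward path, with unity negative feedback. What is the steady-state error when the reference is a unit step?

0.098

The loop is type 0. Static position error constant K_pos = C(0)·G_p(0) = 22·0.4184 = 9.204.
Steady-state error to a unit step: e_ss = 1/(1+K_pos) = 1/10.2 = 0.098.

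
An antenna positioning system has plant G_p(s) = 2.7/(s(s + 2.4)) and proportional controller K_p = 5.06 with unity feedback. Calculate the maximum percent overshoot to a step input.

34%

Closed-loop characteristic equation: s² + 2.4s + 13.66 = 0, so ω_n = 3.696 rad/s and ζ = 2.4/(2·3.696) = 0.3247.
%OS = 100·exp(−πζ/√(1−ζ²)) = 100·exp(−π·0.3247/√0.8946) = 34%.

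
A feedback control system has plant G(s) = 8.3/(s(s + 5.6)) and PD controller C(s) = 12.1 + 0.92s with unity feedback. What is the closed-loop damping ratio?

ζ = 0.66

Forward path: (12.1 + 0.92s)·8.3/(s(s+5.6)). The closed-loop characteristic equation is s² + (5.6 + 8.3·0.92)s + 8.3·12.1 = 0.
That is s² + 13.24s + 100.4 = 0, so ω_n = 10.02 rad/s and ζ = 13.24/(2·10.02) = 0.6604.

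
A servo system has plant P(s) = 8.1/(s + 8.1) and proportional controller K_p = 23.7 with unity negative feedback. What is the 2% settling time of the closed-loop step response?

Closed-loop transfer function: T(s) = K_p·P(s)/(1 + K_p·P(s)) = 192/(s + 8.1 + 192) = 192/(s + 200.1).
Time constant τ = 1/200.1 = 0.004998 s, so the 2% settling time is about 4τ = 0.02 s.

T_s ≈ 0.02 s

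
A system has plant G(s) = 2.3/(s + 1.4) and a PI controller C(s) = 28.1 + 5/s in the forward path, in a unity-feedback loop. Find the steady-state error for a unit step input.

The open loop C(s)G(s) has a pole at the origin (type 1), so the static position error constant is infinite and e_ss = 1/(1+∞) = 0.

0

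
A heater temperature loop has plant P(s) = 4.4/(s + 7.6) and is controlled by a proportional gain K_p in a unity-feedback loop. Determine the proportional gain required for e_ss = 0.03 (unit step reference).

For a type-0 loop with proportional control, e_ss = 1/(1 + K_p·P(0)).
P(0) = 0.5789. Require 1/(1 + K_p·0.5789) = 0.03, so 1 + 0.5789·K_p = 33.33.
K_p = (33.33 − 1)/0.5789 = 55.8.

K_p = 55.8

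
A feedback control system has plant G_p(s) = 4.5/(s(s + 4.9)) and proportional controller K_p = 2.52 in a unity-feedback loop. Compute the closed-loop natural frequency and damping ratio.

With unity feedback the closed-loop characteristic equation is s² + 4.9s + 2.52·4.5 = s² + 4.9s + 11.34 = 0.
So ω_n² = 11.34 ⇒ ω_n = 3.367 rad/s, and ζ = 4.9/(2ω_n) = 0.728.

ω_n = 3.37 rad/s, ζ = 0.728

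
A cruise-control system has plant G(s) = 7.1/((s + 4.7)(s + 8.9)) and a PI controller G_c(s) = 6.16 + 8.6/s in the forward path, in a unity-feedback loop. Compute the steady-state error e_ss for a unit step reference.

0

The open loop G_c(s)G(s) has a pole at the origin (type 1), so the static position error constant is infinite and e_ss = 1/(1+∞) = 0.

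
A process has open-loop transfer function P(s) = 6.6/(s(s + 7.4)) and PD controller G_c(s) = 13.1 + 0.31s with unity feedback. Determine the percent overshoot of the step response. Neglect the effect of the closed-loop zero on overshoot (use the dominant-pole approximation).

15.7%

Forward path: (13.1 + 0.31s)·6.6/(s(s+7.4)). The closed-loop characteristic equation is s² + (7.4 + 6.6·0.31)s + 6.6·13.1 = 0.
That is s² + 9.446s + 86.46 = 0, so ω_n = 9.298 rad/s and ζ = 9.446/(2·9.298) = 0.5079.
%OS = 100·exp(−πζ/√(1−ζ²)) = 15.7%.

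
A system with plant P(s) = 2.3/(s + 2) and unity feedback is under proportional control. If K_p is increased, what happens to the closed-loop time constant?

decrease

The closed-loop bandwidth 2+K_p·2.3 grows with K_p, so τ shrinks.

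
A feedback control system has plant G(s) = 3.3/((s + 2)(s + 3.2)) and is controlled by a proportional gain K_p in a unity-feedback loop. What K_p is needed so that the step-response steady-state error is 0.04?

For a type-0 loop with proportional control, e_ss = 1/(1 + K_p·G(0)).
G(0) = 0.5156. Require 1/(1 + K_p·0.5156) = 0.04, so 1 + 0.5156·K_p = 25.
K_p = (25 − 1)/0.5156 = 46.5.

K_p = 46.5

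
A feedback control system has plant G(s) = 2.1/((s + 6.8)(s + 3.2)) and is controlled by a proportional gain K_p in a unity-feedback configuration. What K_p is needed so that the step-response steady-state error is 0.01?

K_p = 1030

The loop is type 0, so e_ss(step) = 1/(1 + K_pos) with K_pos = K_p·G(0).
G(0) = 0.09651. Require 1/(1 + K_p·0.09651) = 0.01, so 1 + 0.09651·K_p = 100.
K_p = (100 − 1)/0.09651 = 1030.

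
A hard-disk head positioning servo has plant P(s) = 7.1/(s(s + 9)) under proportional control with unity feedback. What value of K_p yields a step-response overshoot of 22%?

K_p = 15.1

From %OS = 100·exp(−πζ/√(1−ζ²)) = 22%, ζ = −ln(0.22)/√(π²+ln²(0.22)) = 0.4342.
Characteristic equation s² + 9s + 7.1K_p = 0 gives ζ = 9/(2√(7.1K_p)).
Setting ζ = 0.4342: √(7.1K_p) = 9/(2·0.4342) = 10.36, so K_p = 107.4/7.1 = 15.1.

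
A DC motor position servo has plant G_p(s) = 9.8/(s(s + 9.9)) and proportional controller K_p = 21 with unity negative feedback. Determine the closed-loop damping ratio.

ζ = 0.345

1 + K_p·G_p(s) = 0 gives s² + 9.9s + 205.8 = 0.
So ω_n² = 205.8 ⇒ ω_n = 14.35 rad/s, and ζ = 9.9/(2ω_n) = 0.345.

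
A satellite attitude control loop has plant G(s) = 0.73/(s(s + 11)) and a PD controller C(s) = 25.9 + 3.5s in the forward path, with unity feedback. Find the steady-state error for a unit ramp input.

0.582

The loop has one pole at the origin (type 1). Velocity error constant K_v = lim_{s→0} s·C(s)G(s) = 25.9·0.73/11 = 1.719.
Steady-state error to a unit ramp: e_ss = 1/K_v = 0.582.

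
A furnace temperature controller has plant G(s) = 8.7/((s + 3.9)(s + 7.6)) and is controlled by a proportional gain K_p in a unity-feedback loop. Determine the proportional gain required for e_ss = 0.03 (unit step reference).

For a type-0 loop with proportional control, e_ss = 1/(1 + K_p·G(0)).
G(0) = 0.2935. Require 1/(1 + K_p·0.2935) = 0.03, so 1 + 0.2935·K_p = 33.33.
K_p = (33.33 − 1)/0.2935 = 110.

K_p = 110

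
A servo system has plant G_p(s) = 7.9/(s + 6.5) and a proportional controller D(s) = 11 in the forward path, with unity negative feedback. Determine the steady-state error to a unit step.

The loop is type 0. Static position error constant K_pos = D(0)·G_p(0) = 11·1.215 = 13.37.
Steady-state error to a unit step: e_ss = 1/(1+K_pos) = 1/14.37 = 0.0696.

0.0696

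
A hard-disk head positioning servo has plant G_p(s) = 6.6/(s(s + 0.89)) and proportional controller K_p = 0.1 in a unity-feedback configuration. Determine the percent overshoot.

The closed-loop denominator s² + 0.89s + 0.66 gives ω_n = √0.66 = 0.8124 and ζ = 0.89/(2ω_n) = 0.5478.
%OS = 100·exp(−πζ/√(1−ζ²)) = 100·exp(−π·0.5478/√0.7) = 12.8%.

12.8%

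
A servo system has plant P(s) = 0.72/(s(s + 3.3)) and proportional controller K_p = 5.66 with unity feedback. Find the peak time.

From 1 + K_pP(s) = 0: s² + 3.3s + 4.075 = 0 ⇒ ω_n = 2.019, ζ = 0.8174.
Damped frequency ω_d = ω_n√(1−ζ²) = 1.163 rad/s, so peak time T_p = π/ω_d = 2.7 s.

T_p = 2.7 s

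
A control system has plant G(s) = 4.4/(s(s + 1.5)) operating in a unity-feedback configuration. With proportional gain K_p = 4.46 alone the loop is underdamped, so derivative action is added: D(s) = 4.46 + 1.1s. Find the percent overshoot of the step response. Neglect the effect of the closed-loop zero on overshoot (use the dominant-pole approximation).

4%

Forward path: (4.46 + 1.1s)·4.4/(s(s+1.5)). The closed-loop characteristic equation is s² + (1.5 + 4.4·1.1)s + 4.4·4.46 = 0.
That is s² + 6.34s + 19.62 = 0, so ω_n = 4.43 rad/s and ζ = 6.34/(2·4.43) = 0.7156.
%OS = 100·exp(−πζ/√(1−ζ²)) = 4%.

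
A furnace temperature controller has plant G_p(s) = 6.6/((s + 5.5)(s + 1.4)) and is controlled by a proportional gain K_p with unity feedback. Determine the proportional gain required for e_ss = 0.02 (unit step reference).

K_p = 57.2

The loop is type 0, so e_ss(step) = 1/(1 + K_pos) with K_pos = K_p·G_p(0).
G_p(0) = 0.8571. Require 1/(1 + K_p·0.8571) = 0.02, so 1 + 0.8571·K_p = 50.
K_p = (50 − 1)/0.8571 = 57.2.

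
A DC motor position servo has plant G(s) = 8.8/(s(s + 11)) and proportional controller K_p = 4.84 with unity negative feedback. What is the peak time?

T_p = 0.894 s

From 1 + K_pG(s) = 0: s² + 11s + 42.59 = 0 ⇒ ω_n = 6.526, ζ = 0.8427.
Damped frequency ω_d = ω_n√(1−ζ²) = 3.513 rad/s, so peak time T_p = π/ω_d = 0.894 s.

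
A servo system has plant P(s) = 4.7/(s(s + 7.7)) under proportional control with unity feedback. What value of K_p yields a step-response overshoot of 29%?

K_p = 23.5

From %OS = 100·exp(−πζ/√(1−ζ²)) = 29%, ζ = −ln(0.29)/√(π²+ln²(0.29)) = 0.3666.
Characteristic equation s² + 7.7s + 4.7K_p = 0 gives ζ = 7.7/(2√(4.7K_p)).
Setting ζ = 0.3666: √(4.7K_p) = 7.7/(2·0.3666) = 10.5, so K_p = 110.3/4.7 = 23.5.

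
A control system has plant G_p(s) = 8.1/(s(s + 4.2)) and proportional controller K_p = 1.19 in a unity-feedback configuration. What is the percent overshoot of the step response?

Closed-loop characteristic equation: s² + 4.2s + 9.639 = 0, so ω_n = 3.105 rad/s and ζ = 4.2/(2·3.105) = 0.6764.
%OS = 100·exp(−πζ/√(1−ζ²)) = 100·exp(−π·0.6764/√0.5425) = 5.58%.

5.58%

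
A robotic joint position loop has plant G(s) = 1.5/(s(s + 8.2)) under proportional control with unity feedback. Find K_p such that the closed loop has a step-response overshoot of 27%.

From %OS = 100·exp(−πζ/√(1−ζ²)) = 27%, ζ = −ln(0.27)/√(π²+ln²(0.27)) = 0.3847.
Characteristic equation s² + 8.2s + 1.5K_p = 0 gives ζ = 8.2/(2√(1.5K_p)).
Setting ζ = 0.3847: √(1.5K_p) = 8.2/(2·0.3847) = 10.66, so K_p = 113.6/1.5 = 75.7.

K_p = 75.7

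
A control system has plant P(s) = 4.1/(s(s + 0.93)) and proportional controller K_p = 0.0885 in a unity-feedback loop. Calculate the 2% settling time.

T_s ≈ 8.6 s

The closed-loop denominator s² + 0.93s + 0.3628 gives ω_n = √0.3628 = 0.6024 and ζ = 0.93/(2ω_n) = 0.772.
2% settling time T_s ≈ 4/(ζω_n) = 4/0.465 = 8.6 s.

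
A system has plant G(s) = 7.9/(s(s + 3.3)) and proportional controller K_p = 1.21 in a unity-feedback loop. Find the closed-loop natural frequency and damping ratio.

ω_n = 3.09 rad/s, ζ = 0.534

With unity feedback the closed-loop characteristic equation is s² + 3.3s + 1.21·7.9 = s² + 3.3s + 9.559 = 0.
Matching s² + 2ζω_n s + ω_n²: ω_n = √9.559 = 3.092 rad/s and 2ζω_n = 3.3, so ζ = 3.3/(2·3.092) = 0.534.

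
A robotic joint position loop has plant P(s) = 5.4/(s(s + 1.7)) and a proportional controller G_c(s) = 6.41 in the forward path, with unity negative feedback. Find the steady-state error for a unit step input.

The open loop G_c(s)P(s) has a pole at the origin (type 1), so the static position error constant is infinite and e_ss = 1/(1+∞) = 0.

0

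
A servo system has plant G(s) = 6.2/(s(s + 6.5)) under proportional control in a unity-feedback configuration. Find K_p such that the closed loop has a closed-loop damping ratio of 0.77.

K_p = 2.87

Closed-loop characteristic equation: s² + 6.5s + K_p·6.2 = 0.
So ω_n = √(6.2K_p) and 2ζω_n = 6.5, giving ζ = 6.5/(2√(6.2K_p)).
Setting ζ = 0.77: √(6.2K_p) = 6.5/(2·0.77) = 4.221, so K_p = 17.81/6.2 = 2.87.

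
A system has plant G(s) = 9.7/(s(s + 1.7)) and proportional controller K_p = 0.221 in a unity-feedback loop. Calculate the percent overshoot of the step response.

Closed-loop characteristic equation: s² + 1.7s + 2.144 = 0, so ω_n = 1.464 rad/s and ζ = 1.7/(2·1.464) = 0.5805.
%OS = 100·exp(−πζ/√(1−ζ²)) = 100·exp(−π·0.5805/√0.663) = 10.6%.

10.6%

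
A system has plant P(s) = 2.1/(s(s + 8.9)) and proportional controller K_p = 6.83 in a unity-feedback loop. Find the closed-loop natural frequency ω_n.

1 + K_p·P(s) = 0 gives s² + 8.9s + 14.34 = 0.
Matching s² + 2ζω_n s + ω_n²: ω_n = √14.34 = 3.787 rad/s and 2ζω_n = 8.9, so ζ = 8.9/(2·3.787) = 1.18.

ω_n = 3.79 rad/s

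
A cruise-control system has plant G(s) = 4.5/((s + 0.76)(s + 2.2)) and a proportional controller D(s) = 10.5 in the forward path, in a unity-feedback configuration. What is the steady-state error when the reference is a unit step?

The loop is type 0. Static position error constant K_pos = D(0)·G(0) = 10.5·2.691 = 28.26.
Steady-state error to a unit step: e_ss = 1/(1+K_pos) = 1/29.26 = 0.0342.

0.0342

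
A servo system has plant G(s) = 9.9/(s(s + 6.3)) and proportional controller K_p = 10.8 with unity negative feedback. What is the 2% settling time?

From 1 + K_pG(s) = 0: s² + 6.3s + 106.9 = 0 ⇒ ω_n = 10.34, ζ = 0.3046.
2% settling time T_s ≈ 4/(ζω_n) = 4/3.15 = 1.27 s.

T_s ≈ 1.27 s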